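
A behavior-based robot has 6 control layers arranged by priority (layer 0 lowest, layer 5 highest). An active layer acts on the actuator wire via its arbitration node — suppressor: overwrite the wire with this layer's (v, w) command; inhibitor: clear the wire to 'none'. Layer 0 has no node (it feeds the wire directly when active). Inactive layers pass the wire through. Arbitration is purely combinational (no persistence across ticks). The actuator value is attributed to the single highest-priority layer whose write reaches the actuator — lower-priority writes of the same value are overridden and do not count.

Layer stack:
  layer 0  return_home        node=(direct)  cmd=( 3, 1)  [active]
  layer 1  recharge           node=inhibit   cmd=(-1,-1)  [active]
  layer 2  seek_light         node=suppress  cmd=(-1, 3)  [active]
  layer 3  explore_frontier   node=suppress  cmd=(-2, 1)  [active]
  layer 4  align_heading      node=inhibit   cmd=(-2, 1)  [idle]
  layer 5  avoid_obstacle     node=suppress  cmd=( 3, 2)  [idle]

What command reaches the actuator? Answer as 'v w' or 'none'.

-2 1

[0] return_home on; wire := (3, 1)
[1] recharge on (inhibit); wire := none
[2] seek_light on (suppress); wire := (-1, 3)
[3] explore_frontier on (suppress); wire := (-2, 1)
[4] align_heading off; pass (-2, 1)
[5] avoid_obstacle off; pass (-2, 1)
output (-2, 1)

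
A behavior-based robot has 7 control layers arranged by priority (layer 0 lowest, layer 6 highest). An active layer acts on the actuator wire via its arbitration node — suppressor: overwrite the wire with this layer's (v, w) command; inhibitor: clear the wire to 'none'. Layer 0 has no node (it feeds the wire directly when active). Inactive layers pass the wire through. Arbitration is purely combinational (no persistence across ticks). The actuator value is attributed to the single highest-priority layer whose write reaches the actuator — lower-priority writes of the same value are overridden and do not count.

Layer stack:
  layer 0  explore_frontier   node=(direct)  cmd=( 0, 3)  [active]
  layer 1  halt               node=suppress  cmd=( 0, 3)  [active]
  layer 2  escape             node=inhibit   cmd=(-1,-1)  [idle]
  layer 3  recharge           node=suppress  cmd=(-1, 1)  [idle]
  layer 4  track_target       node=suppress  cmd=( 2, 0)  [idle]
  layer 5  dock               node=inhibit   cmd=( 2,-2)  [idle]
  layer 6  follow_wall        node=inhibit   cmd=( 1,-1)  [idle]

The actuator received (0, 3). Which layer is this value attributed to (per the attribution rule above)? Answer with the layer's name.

halt

[0] explore_frontier on; wire := (0, 3)
[1] halt on (suppress); wire := (0, 3)
[2] escape off; pass (0, 3)
[3] recharge off; pass (0, 3)
[4] track_target off; pass (0, 3)
[5] dock off; pass (0, 3)
[6] follow_wall off; pass (0, 3)
output (0, 3)
last writer: layer 1 = halt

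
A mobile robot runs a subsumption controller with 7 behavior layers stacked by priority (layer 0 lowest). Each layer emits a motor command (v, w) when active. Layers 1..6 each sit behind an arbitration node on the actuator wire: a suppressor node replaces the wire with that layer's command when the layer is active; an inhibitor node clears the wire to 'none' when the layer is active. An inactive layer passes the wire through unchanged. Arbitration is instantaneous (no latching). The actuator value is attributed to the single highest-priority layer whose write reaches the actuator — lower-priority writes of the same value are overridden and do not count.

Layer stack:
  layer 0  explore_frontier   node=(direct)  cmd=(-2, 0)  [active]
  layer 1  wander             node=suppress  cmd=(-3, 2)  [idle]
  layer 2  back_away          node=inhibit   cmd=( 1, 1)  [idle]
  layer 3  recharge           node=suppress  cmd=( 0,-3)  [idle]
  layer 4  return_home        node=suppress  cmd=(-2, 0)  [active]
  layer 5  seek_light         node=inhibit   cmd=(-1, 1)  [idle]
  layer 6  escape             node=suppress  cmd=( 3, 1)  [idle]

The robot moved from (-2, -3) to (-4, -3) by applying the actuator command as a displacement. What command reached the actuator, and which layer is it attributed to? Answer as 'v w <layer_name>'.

displacement = (-4, -3) − (-2, -3) = (-2, 0)
layer 0 (explore_frontier) active — direct: (-2, 0)
layer 1 (wander) idle — unchanged: (-2, 0)
layer 2 (back_away) idle — unchanged: (-2, 0)
layer 3 (recharge) idle — unchanged: (-2, 0)
layer 4 (return_home) active — suppresses: (-2, 0)
layer 5 (seek_light) idle — unchanged: (-2, 0)
layer 6 (escape) idle — unchanged: (-2, 0)
→ actuator (-2, 0) — from layer 4 (return_home)

-2 0 return_home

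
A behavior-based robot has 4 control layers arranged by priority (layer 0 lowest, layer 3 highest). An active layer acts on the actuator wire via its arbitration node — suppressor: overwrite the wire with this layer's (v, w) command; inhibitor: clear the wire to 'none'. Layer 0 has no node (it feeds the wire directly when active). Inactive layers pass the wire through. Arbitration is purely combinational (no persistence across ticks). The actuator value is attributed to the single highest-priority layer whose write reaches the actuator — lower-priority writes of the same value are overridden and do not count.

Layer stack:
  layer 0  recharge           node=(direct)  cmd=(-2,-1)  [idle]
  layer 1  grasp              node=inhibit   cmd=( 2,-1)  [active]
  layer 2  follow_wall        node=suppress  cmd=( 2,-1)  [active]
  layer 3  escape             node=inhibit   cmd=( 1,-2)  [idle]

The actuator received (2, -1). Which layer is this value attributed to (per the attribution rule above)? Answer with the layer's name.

follow_wall

L0 recharge: idle → wire = none
L1 grasp: active, inhibitor → wire = none
L2 follow_wall: active, suppressor → wire = (2, -1)
L3 escape: idle → wire stays (2, -1)
actuator = (2, -1)
last writer: layer 2 = follow_wall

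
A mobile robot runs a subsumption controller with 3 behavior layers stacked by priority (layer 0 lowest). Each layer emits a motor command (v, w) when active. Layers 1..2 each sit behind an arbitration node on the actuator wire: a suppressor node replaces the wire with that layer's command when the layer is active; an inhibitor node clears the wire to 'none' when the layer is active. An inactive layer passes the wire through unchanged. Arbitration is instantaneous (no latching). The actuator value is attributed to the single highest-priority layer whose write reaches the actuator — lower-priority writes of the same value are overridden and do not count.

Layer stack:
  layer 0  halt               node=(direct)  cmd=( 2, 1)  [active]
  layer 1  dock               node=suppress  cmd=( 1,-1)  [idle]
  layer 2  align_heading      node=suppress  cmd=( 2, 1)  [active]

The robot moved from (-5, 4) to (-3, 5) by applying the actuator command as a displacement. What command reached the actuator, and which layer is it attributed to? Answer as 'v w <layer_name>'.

displacement = (-3, 5) − (-5, 4) = (2, 1)
[0] halt on; wire := (2, 1)
[1] dock off; pass (2, 1)
[2] align_heading on (suppress); wire := (2, 1)
output (2, 1) — from layer 2 (align_heading)

2 1 align_heading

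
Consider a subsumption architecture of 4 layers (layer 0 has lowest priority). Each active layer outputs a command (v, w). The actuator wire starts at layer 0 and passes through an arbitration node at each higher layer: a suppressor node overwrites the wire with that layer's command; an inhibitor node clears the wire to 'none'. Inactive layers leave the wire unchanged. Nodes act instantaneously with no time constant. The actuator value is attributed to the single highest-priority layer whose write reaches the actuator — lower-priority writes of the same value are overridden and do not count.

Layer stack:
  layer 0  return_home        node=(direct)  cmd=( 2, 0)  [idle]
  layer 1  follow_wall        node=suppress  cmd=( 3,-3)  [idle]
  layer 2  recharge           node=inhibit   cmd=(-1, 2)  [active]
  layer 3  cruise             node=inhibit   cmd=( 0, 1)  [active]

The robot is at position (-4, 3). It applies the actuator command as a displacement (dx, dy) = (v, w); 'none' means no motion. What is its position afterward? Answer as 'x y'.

layer 0 (return_home) idle — none
layer 1 (follow_wall) idle — unchanged: none
layer 2 (recharge) active — inhibits: none
layer 3 (cruise) active — inhibits: none
→ actuator none
position: (-4, 3) + none = (-4, 3)

-4 3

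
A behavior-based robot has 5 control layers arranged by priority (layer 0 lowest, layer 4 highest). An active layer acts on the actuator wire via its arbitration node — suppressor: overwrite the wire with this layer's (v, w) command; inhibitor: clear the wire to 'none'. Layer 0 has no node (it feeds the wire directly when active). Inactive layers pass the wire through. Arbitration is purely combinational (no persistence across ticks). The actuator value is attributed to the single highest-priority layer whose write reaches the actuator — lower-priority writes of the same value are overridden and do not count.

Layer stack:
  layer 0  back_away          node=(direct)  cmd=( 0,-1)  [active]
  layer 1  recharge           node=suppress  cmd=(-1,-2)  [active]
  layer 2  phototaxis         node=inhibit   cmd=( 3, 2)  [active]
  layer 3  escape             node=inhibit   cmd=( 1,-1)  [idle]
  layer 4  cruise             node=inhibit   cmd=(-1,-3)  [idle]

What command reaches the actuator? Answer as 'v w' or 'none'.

none

layer 0 (back_away) active — direct: (0, -1)
layer 1 (recharge) active — suppresses: (-1, -2)
layer 2 (phototaxis) active — inhibits: none
layer 3 (escape) idle — unchanged: none
layer 4 (cruise) idle — unchanged: none
→ actuator none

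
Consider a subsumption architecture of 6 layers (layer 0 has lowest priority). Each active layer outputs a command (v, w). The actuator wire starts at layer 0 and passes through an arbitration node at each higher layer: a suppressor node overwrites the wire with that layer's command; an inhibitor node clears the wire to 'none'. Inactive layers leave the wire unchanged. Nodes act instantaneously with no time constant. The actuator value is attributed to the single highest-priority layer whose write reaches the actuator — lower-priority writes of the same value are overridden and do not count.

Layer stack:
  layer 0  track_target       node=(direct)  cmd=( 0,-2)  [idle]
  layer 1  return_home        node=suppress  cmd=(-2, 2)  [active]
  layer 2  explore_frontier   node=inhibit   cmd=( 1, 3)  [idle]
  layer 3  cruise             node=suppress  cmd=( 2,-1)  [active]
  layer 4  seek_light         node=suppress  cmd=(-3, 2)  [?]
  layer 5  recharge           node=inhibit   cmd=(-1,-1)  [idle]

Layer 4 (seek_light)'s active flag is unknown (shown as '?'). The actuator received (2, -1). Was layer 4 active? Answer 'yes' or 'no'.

If layer 4 is active=yes:
  actuator would be (-3, 2)
If layer 4 is active=no:
  actuator would be (2, -1)
Observed (2, -1), so layer 4 was idle.

no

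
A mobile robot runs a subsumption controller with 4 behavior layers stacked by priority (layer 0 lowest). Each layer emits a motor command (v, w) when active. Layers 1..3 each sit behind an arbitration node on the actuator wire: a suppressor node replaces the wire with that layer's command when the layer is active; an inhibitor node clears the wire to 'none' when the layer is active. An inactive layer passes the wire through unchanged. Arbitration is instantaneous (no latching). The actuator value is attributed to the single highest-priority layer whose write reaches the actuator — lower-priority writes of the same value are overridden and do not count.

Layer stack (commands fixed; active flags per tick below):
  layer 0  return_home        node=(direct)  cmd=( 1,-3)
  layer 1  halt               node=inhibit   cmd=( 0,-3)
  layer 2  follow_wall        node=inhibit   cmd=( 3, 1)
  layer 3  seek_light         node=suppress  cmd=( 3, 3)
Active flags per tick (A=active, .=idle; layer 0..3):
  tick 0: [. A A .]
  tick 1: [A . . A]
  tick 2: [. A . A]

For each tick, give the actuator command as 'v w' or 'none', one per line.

none
3 3
3 3

tick 0:
  layer 0 (return_home) idle — none
  layer 1 (halt) active — inhibits: none
  layer 2 (follow_wall) active — inhibits: none
  layer 3 (seek_light) idle — unchanged: none
  → actuator none
tick 1:
  layer 0 (return_home) active — direct: (1, -3)
  layer 1 (halt) idle — unchanged: (1, -3)
  layer 2 (follow_wall) idle — unchanged: (1, -3)
  layer 3 (seek_light) active — suppresses: (3, 3)
  → actuator (3, 3)
tick 2:
  layer 0 (return_home) idle — none
  layer 1 (halt) active — inhibits: none
  layer 2 (follow_wall) idle — unchanged: none
  layer 3 (seek_light) active — suppresses: (3, 3)
  → actuator (3, 3)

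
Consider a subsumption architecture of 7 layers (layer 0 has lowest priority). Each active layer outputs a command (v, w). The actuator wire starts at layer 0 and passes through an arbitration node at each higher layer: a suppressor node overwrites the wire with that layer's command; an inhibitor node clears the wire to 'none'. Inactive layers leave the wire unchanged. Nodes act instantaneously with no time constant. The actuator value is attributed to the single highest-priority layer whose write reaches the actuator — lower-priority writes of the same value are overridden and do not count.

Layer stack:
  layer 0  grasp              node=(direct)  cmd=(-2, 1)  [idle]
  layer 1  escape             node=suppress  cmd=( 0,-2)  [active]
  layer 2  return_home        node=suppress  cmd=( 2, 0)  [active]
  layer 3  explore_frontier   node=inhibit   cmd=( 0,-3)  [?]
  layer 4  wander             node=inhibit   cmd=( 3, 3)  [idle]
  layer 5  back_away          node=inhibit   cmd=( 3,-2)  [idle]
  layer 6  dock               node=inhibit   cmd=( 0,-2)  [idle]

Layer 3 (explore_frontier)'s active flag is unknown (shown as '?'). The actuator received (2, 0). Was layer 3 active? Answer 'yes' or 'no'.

If layer 3 is active=yes:
  actuator would be none
If layer 3 is active=no:
  actuator would be (2, 0)
Observed (2, 0), so layer 3 was idle.

no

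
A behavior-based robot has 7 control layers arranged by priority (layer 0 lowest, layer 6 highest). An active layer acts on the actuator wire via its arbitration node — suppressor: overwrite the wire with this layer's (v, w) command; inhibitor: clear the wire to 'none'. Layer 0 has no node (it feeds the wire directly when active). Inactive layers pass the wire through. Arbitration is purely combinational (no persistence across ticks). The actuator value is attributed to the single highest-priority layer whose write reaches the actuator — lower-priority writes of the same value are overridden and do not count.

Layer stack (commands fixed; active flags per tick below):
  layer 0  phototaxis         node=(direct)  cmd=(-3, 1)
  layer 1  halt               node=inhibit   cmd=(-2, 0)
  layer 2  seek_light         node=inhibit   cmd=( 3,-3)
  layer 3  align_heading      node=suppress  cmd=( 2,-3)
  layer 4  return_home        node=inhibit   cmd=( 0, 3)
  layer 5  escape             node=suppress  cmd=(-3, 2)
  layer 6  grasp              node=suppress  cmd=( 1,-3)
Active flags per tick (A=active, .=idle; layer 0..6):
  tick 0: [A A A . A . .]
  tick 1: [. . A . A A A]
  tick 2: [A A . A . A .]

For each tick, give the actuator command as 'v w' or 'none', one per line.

none
1 -3
-3 2

tick 0:
  L0 phototaxis: active, feeds wire = (-3, 1)
  L1 halt: active, inhibitor → wire = none
  L2 seek_light: active, inhibitor → wire = none
  L3 align_heading: idle → wire stays none
  L4 return_home: active, inhibitor → wire = none
  L5 escape: idle → wire stays none
  L6 grasp: idle → wire stays none
  actuator = none
tick 1:
  L0 phototaxis: idle → wire = none
  L1 halt: idle → wire stays none
  L2 seek_light: active, inhibitor → wire = none
  L3 align_heading: idle → wire stays none
  L4 return_home: active, inhibitor → wire = none
  L5 escape: active, suppressor → wire = (-3, 2)
  L6 grasp: active, suppressor → wire = (1, -3)
  actuator = (1, -3)
tick 2:
  L0 phototaxis: active, feeds wire = (-3, 1)
  L1 halt: active, inhibitor → wire = none
  L2 seek_light: idle → wire stays none
  L3 align_heading: active, suppressor → wire = (2, -3)
  L4 return_home: idle → wire stays (2, -3)
  L5 escape: active, suppressor → wire = (-3, 2)
  L6 grasp: idle → wire stays (-3, 2)
  actuator = (-3, 2)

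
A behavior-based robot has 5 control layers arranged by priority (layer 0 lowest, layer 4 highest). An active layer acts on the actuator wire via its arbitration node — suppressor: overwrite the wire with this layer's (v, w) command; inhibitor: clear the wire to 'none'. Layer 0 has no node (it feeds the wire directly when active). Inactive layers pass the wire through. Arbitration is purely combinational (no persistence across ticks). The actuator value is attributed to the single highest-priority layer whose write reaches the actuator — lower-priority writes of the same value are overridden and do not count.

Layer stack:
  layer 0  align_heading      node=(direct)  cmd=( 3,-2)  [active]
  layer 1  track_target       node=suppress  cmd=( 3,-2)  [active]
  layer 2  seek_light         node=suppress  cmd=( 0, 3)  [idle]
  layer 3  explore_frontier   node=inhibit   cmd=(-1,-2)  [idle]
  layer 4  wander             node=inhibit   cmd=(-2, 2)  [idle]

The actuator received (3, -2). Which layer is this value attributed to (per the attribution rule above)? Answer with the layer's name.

[0] align_heading on; wire := (3, -2)
[1] track_target on (suppress); wire := (3, -2)
[2] seek_light off; pass (3, -2)
[3] explore_frontier off; pass (3, -2)
[4] wander off; pass (3, -2)
output (3, -2)
last writer: layer 1 = track_target

track_target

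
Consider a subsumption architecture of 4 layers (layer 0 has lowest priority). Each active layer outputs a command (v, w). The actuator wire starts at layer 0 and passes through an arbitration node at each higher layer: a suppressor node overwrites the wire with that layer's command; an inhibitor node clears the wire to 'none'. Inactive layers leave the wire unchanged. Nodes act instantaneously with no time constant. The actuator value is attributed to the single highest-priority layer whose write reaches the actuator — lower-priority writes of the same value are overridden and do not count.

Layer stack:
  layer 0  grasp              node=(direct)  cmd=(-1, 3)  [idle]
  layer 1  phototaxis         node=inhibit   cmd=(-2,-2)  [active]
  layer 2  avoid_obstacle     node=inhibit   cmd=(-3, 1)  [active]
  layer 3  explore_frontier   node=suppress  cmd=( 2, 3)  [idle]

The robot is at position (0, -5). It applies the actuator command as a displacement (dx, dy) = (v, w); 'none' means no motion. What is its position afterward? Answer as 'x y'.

0 -5

[0] grasp off; wire := none
[1] phototaxis on (inhibit); wire := none
[2] avoid_obstacle on (inhibit); wire := none
[3] explore_frontier off; pass none
output none
position: (0, -5) + none = (0, -5)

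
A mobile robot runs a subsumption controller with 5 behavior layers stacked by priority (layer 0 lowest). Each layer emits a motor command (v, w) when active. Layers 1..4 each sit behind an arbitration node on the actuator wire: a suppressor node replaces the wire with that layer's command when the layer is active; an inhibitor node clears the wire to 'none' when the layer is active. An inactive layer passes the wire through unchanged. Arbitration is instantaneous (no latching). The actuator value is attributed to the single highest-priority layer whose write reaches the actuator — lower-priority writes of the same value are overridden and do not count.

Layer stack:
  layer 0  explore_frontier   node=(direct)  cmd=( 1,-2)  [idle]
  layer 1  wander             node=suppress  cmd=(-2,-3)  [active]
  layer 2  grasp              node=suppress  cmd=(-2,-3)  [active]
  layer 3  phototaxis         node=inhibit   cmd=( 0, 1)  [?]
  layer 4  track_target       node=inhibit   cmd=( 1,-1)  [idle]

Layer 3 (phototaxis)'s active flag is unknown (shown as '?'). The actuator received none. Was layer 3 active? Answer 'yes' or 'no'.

yes

If layer 3 is active=yes:
  actuator would be none
If layer 3 is active=no:
  actuator would be (-2, -3)
Observed none, so layer 3 was active.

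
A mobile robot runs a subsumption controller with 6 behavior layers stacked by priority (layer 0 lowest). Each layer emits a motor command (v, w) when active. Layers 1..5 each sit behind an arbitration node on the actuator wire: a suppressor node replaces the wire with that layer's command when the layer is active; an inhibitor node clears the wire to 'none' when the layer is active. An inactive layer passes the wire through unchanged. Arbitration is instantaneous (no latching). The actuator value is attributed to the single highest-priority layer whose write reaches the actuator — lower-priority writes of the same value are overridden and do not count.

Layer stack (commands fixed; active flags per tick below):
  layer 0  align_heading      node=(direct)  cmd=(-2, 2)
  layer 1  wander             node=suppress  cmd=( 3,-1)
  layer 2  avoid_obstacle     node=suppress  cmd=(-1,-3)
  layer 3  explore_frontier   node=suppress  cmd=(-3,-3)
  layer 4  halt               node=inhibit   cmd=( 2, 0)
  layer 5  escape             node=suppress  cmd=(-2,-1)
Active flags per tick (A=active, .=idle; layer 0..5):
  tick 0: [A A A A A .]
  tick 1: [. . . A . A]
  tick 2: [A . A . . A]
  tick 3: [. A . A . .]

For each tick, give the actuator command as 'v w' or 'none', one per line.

tick 0:
  L0 align_heading: active, feeds wire = (-2, 2)
  L1 wander: active, suppressor → wire = (3, -1)
  L2 avoid_obstacle: active, suppressor → wire = (-1, -3)
  L3 explore_frontier: active, suppressor → wire = (-3, -3)
  L4 halt: active, inhibitor → wire = none
  L5 escape: idle → wire stays none
  actuator = none
tick 1:
  L0 align_heading: idle → wire = none
  L1 wander: idle → wire stays none
  L2 avoid_obstacle: idle → wire stays none
  L3 explore_frontier: active, suppressor → wire = (-3, -3)
  L4 halt: idle → wire stays (-3, -3)
  L5 escape: active, suppressor → wire = (-2, -1)
  actuator = (-2, -1)
tick 2:
  L0 align_heading: active, feeds wire = (-2, 2)
  L1 wander: idle → wire stays (-2, 2)
  L2 avoid_obstacle: active, suppressor → wire = (-1, -3)
  L3 explore_frontier: idle → wire stays (-1, -3)
  L4 halt: idle → wire stays (-1, -3)
  L5 escape: active, suppressor → wire = (-2, -1)
  actuator = (-2, -1)
tick 3:
  L0 align_heading: idle → wire = none
  L1 wander: active, suppressor → wire = (3, -1)
  L2 avoid_obstacle: idle → wire stays (3, -1)
  L3 explore_frontier: active, suppressor → wire = (-3, -3)
  L4 halt: idle → wire stays (-3, -3)
  L5 escape: idle → wire stays (-3, -3)
  actuator = (-3, -3)

none
-2 -1
-2 -1
-3 -3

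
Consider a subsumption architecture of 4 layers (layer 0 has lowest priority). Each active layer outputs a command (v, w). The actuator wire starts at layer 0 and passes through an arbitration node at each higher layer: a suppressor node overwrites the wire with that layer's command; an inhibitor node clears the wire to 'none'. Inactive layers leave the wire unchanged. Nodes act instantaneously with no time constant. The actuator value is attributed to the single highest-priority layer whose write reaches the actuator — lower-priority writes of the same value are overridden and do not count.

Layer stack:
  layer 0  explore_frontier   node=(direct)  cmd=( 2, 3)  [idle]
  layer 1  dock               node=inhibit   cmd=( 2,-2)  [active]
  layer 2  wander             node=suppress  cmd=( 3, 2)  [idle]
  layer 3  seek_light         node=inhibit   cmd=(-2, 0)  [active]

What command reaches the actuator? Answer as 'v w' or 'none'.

layer 0 (explore_frontier) idle — none
layer 1 (dock) active — inhibits: none
layer 2 (wander) idle — unchanged: none
layer 3 (seek_light) active — inhibits: none
→ actuator none

none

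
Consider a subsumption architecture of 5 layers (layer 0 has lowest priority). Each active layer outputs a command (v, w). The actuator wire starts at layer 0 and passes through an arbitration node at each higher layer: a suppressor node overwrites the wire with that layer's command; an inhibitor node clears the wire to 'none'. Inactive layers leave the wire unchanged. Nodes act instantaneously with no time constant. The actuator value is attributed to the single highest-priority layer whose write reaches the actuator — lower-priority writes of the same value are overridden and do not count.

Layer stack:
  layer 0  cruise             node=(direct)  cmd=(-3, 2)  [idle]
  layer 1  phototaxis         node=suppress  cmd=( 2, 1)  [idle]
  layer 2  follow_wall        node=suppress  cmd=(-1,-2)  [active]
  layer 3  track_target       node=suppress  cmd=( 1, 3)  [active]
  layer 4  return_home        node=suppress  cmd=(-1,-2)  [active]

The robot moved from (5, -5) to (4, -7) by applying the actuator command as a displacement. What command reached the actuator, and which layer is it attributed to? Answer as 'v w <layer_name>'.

-1 -2 return_home

displacement = (4, -7) − (5, -5) = (-1, -2)
[0] cruise off; wire := none
[1] phototaxis off; pass none
[2] follow_wall on (suppress); wire := (-1, -2)
[3] track_target on (suppress); wire := (1, 3)
[4] return_home on (suppress); wire := (-1, -2)
output (-1, -2) — from layer 4 (return_home)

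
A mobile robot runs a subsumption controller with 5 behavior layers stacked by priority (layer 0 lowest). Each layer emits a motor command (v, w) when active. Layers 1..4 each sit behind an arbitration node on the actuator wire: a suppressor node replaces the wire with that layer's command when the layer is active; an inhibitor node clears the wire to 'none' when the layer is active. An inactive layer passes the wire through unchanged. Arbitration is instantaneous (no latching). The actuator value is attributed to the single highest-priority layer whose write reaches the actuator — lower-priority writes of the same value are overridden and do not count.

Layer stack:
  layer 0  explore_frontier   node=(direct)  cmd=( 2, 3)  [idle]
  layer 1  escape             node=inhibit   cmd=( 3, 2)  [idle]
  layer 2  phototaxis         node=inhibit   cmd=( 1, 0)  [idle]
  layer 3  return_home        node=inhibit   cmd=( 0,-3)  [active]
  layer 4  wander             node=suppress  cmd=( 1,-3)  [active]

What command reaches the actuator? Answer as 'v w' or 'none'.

1 -3

[0] explore_frontier off; wire := none
[1] escape off; pass none
[2] phototaxis off; pass none
[3] return_home on (inhibit); wire := none
[4] wander on (suppress); wire := (1, -3)
output (1, -3)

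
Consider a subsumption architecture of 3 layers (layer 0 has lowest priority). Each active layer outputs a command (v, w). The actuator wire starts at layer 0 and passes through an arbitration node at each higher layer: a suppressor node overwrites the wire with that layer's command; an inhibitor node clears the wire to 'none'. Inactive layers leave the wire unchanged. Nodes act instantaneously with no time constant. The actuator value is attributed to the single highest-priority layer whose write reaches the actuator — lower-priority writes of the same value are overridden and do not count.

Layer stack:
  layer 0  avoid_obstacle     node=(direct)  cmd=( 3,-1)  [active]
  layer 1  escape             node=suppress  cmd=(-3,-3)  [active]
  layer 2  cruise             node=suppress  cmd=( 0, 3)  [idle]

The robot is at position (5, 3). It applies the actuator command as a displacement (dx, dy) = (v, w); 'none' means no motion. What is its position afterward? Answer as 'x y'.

L0 avoid_obstacle: active, feeds wire = (3, -1)
L1 escape: active, suppressor → wire = (-3, -3)
L2 cruise: idle → wire stays (-3, -3)
actuator = (-3, -3)
position: (5, 3) + (-3, -3) = (2, 0)

2 0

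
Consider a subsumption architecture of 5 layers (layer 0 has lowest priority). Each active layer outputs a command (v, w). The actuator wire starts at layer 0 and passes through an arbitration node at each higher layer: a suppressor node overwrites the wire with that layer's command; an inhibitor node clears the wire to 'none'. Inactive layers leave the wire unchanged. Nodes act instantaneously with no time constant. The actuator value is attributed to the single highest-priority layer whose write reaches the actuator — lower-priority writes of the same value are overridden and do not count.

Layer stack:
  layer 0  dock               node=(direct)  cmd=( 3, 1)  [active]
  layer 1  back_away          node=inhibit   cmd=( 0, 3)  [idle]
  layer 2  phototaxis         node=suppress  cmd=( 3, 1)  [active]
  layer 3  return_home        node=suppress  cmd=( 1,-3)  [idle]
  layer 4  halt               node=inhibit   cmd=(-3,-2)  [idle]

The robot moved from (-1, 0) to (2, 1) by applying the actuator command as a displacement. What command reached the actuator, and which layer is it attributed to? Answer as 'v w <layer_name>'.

3 1 phototaxis

displacement = (2, 1) − (-1, 0) = (3, 1)
layer 0 (dock) active — direct: (3, 1)
layer 1 (back_away) idle — unchanged: (3, 1)
layer 2 (phototaxis) active — suppresses: (3, 1)
layer 3 (return_home) idle — unchanged: (3, 1)
layer 4 (halt) idle — unchanged: (3, 1)
→ actuator (3, 1) — from layer 2 (phototaxis)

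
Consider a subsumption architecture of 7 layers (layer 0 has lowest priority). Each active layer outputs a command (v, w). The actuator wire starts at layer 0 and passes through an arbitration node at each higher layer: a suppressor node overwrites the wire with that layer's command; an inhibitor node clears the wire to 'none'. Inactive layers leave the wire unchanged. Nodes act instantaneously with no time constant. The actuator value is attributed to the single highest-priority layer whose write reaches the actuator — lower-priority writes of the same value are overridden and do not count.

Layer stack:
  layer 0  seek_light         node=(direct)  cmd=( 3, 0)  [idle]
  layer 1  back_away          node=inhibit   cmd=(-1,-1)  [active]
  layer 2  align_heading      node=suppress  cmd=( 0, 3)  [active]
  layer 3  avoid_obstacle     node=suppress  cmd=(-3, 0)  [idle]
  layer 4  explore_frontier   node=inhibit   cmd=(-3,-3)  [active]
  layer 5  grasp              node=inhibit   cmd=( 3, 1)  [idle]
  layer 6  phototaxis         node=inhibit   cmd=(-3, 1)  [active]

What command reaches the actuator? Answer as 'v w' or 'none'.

[0] seek_light off; wire := none
[1] back_away on (inhibit); wire := none
[2] align_heading on (suppress); wire := (0, 3)
[3] avoid_obstacle off; pass (0, 3)
[4] explore_frontier on (inhibit); wire := none
[5] grasp off; pass none
[6] phototaxis on (inhibit); wire := none
output none

none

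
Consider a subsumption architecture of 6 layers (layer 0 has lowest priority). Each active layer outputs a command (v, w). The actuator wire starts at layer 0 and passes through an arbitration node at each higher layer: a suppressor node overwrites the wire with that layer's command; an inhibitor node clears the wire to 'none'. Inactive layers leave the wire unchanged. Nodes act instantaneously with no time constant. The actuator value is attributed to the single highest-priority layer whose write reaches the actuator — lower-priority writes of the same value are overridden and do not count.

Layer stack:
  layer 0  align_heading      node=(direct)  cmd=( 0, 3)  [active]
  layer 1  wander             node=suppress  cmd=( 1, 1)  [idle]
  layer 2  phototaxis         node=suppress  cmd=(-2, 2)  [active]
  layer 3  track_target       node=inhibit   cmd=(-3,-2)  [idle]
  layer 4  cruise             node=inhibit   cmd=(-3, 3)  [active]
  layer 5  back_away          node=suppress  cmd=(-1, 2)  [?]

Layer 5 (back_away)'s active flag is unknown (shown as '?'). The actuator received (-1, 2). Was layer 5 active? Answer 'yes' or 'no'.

yes

If layer 5 is active=yes:
  actuator would be (-1, 2)
If layer 5 is active=no:
  actuator would be none
Observed (-1, 2), so layer 5 was active.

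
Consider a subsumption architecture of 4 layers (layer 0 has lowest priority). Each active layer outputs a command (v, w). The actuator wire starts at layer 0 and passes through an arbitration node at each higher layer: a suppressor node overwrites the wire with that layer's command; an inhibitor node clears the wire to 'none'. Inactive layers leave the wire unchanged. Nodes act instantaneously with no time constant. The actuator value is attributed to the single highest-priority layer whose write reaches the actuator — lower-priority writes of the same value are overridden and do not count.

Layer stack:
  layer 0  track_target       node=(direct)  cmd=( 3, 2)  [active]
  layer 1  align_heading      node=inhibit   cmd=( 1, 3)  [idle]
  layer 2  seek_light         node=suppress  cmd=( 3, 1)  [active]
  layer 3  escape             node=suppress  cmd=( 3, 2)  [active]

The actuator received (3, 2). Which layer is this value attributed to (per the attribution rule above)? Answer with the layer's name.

[0] track_target on; wire := (3, 2)
[1] align_heading off; pass (3, 2)
[2] seek_light on (suppress); wire := (3, 1)
[3] escape on (suppress); wire := (3, 2)
output (3, 2)
last writer: layer 3 = escape

escape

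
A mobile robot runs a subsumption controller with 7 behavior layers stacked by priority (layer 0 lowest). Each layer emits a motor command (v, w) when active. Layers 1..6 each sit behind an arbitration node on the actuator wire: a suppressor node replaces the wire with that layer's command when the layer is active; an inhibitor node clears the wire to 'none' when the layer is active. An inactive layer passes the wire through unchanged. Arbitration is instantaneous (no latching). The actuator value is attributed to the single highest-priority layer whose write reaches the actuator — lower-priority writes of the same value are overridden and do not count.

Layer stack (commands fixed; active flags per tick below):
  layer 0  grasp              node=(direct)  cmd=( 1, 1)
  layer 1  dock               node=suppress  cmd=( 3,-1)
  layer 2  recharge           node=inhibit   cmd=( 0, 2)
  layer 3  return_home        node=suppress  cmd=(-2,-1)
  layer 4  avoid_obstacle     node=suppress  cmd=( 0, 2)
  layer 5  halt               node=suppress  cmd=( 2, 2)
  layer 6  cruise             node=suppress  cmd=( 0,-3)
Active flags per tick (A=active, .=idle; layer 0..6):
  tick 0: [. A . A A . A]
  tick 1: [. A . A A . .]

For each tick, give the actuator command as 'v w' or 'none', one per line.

0 -3
0 2

tick 0:
  layer 0 (grasp) idle — none
  layer 1 (dock) active — suppresses: (3, -1)
  layer 2 (recharge) idle — unchanged: (3, -1)
  layer 3 (return_home) active — suppresses: (-2, -1)
  layer 4 (avoid_obstacle) active — suppresses: (0, 2)
  layer 5 (halt) idle — unchanged: (0, 2)
  layer 6 (cruise) active — suppresses: (0, -3)
  → actuator (0, -3)
tick 1:
  layer 0 (grasp) idle — none
  layer 1 (dock) active — suppresses: (3, -1)
  layer 2 (recharge) idle — unchanged: (3, -1)
  layer 3 (return_home) active — suppresses: (-2, -1)
  layer 4 (avoid_obstacle) active — suppresses: (0, 2)
  layer 5 (halt) idle — unchanged: (0, 2)
  layer 6 (cruise) idle — unchanged: (0, 2)
  → actuator (0, 2)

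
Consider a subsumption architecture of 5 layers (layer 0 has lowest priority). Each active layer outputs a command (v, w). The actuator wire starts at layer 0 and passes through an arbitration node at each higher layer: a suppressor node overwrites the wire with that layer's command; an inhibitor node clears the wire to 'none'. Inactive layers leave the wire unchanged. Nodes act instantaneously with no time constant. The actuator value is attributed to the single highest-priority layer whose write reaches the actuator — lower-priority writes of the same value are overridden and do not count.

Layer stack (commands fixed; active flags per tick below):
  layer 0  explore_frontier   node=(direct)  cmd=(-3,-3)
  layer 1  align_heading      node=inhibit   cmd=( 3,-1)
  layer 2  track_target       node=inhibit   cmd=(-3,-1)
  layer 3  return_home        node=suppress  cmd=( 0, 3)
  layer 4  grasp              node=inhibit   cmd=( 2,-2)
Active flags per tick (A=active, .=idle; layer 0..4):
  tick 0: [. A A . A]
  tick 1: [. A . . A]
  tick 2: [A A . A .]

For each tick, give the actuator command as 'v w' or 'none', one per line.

none
none
0 3

tick 0:
  [0] explore_frontier off; wire := none
  [1] align_heading on (inhibit); wire := none
  [2] track_target on (inhibit); wire := none
  [3] return_home off; pass none
  [4] grasp on (inhibit); wire := none
  output none
tick 1:
  [0] explore_frontier off; wire := none
  [1] align_heading on (inhibit); wire := none
  [2] track_target off; pass none
  [3] return_home off; pass none
  [4] grasp on (inhibit); wire := none
  output none
tick 2:
  [0] explore_frontier on; wire := (-3, -3)
  [1] align_heading on (inhibit); wire := none
  [2] track_target off; pass none
  [3] return_home on (suppress); wire := (0, 3)
  [4] grasp off; pass (0, 3)
  output (0, 3)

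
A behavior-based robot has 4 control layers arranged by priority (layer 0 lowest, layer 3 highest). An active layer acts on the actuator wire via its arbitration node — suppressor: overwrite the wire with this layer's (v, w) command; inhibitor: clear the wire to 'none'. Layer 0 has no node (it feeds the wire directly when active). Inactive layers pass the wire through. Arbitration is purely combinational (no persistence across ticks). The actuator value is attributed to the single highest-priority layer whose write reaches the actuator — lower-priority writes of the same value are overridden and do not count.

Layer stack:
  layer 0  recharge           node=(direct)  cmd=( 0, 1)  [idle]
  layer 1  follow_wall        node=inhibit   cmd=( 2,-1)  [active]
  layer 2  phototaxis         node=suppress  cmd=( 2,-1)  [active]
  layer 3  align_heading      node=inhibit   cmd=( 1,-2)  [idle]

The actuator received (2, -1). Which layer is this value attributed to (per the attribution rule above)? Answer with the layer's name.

phototaxis

layer 0 (recharge) idle — none
layer 1 (follow_wall) active — inhibits: none
layer 2 (phototaxis) active — suppresses: (2, -1)
layer 3 (align_heading) idle — unchanged: (2, -1)
→ actuator (2, -1)
last writer: layer 2 = phototaxis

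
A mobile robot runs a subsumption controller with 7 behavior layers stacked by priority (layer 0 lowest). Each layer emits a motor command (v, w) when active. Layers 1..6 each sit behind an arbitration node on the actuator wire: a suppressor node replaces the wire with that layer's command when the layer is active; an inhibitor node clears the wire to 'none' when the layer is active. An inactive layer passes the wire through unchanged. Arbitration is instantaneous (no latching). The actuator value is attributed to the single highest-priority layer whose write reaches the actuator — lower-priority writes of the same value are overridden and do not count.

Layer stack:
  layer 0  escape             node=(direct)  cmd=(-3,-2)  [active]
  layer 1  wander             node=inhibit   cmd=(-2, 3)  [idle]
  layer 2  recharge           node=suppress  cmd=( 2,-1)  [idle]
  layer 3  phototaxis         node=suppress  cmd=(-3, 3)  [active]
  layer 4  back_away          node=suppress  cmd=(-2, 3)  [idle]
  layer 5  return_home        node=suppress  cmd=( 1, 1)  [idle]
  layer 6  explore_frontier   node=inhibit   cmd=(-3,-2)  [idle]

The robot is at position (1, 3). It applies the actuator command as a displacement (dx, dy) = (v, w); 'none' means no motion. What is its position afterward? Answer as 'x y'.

-2 6

[0] escape on; wire := (-3, -2)
[1] wander off; pass (-3, -2)
[2] recharge off; pass (-3, -2)
[3] phototaxis on (suppress); wire := (-3, 3)
[4] back_away off; pass (-3, 3)
[5] return_home off; pass (-3, 3)
[6] explore_frontier off; pass (-3, 3)
output (-3, 3)
position: (1, 3) + (-3, 3) = (-2, 6)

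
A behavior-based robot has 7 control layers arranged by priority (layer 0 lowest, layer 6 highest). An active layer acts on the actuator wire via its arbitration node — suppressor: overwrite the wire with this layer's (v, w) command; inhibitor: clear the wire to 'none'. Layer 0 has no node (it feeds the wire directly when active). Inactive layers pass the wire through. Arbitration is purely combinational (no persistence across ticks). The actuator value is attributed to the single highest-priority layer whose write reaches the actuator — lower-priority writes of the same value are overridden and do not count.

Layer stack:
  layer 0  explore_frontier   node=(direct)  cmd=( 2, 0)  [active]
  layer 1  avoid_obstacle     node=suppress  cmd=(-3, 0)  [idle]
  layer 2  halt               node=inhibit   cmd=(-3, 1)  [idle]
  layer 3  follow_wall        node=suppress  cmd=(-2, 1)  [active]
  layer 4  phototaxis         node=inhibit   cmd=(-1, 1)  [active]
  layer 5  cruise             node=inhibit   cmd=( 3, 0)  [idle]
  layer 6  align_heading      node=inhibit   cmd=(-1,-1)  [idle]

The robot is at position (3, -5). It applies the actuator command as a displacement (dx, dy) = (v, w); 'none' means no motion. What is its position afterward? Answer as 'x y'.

layer 0 (explore_frontier) active — direct: (2, 0)
layer 1 (avoid_obstacle) idle — unchanged: (2, 0)
layer 2 (halt) idle — unchanged: (2, 0)
layer 3 (follow_wall) active — suppresses: (-2, 1)
layer 4 (phototaxis) active — inhibits: none
layer 5 (cruise) idle — unchanged: none
layer 6 (align_heading) idle — unchanged: none
→ actuator none
position: (3, -5) + none = (3, -5)

3 -5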